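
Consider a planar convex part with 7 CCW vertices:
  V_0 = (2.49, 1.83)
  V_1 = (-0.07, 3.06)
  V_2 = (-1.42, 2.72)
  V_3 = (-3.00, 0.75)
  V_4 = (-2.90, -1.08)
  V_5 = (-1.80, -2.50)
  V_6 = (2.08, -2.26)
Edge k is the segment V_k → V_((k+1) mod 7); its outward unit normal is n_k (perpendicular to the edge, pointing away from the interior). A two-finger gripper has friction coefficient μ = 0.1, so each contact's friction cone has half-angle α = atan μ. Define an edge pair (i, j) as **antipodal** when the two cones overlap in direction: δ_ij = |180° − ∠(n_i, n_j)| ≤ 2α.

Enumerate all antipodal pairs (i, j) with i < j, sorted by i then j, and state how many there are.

α = atan 0.1 = 5.71°;  2α = 11.42°
n_0 = (+0.4331, +0.9014)
n_1 = (-0.2442, +0.9697)
n_2 = (-0.7801, +0.6257)
n_3 = (-0.9985, -0.0546)
n_4 = (-0.7905, -0.6124)
n_5 = (+0.0617, -0.9981)
n_6 = (+0.9950, -0.0997)
  (0,1): δ = 140.20°  ·
  (0,2): δ = 103.07°  ·
  (0,3): δ = 61.21°  ·
  (0,4): δ = 26.57°  ·
  (0,5): δ = 29.20°  ·
  (0,6): δ = 109.94°  ·
  (1,2): δ = 142.87°  ·
  (1,3): δ = 101.01°  ·
  (1,4): δ = 66.37°  ·
  (1,5): δ = 10.60°  ✓
  (1,6): δ = 70.14°  ·
  (2,3): δ = 138.14°  ·
  (2,4): δ = 103.51°  ·
  (2,5): δ = 47.73°  ·
  (2,6): δ = 33.01°  ·
  (3,4): δ = 145.36°  ·
  (3,5): δ = 89.59°  ·
  (3,6): δ = 8.85°  ✓
  (4,5): δ = 124.22°  ·
  (4,6): δ = 43.49°  ·
  (5,6): δ = 99.26°  ·
antipodal pairs: 2

count = 2; pairs: (1,5), (3,6)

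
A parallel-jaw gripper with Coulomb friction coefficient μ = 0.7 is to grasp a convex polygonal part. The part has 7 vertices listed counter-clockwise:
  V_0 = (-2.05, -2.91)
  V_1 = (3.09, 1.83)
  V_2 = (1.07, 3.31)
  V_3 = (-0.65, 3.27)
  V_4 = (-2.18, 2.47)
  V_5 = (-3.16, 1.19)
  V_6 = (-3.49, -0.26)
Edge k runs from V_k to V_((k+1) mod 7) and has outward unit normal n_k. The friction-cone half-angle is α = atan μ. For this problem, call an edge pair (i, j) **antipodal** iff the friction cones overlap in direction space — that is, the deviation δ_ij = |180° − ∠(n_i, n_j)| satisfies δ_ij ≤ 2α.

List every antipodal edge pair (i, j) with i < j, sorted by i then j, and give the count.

count = 7; pairs: (0,2), (0,3), (0,4), (0,5), (1,5), (1,6), (2,6)

α = atan 0.7 = 34.99°;  2α = 69.98°
n_0 = (+0.6779, -0.7351)
n_1 = (+0.5910, +0.8067)
n_2 = (-0.0232, +0.9997)
n_3 = (-0.4634, +0.8862)
n_4 = (-0.7940, +0.6079)
n_5 = (-0.9751, +0.2219)
n_6 = (-0.8787, -0.4775)
  (0,1): δ = 78.91°  ·
  (0,2): δ = 41.35°  ✓
  (0,3): δ = 15.08°  ✓
  (0,4): δ = 9.88°  ✓
  (0,5): δ = 34.50°  ✓
  (0,6): δ = 75.84°  ·
  (1,2): δ = 142.44°  ·
  (1,3): δ = 116.17°  ·
  (1,4): δ = 91.21°  ·
  (1,5): δ = 66.59°  ✓
  (1,6): δ = 25.25°  ✓
  (2,3): δ = 153.73°  ·
  (2,4): δ = 128.77°  ·
  (2,5): δ = 104.15°  ·
  (2,6): δ = 62.81°  ✓
  (3,4): δ = 155.04°  ·
  (3,5): δ = 130.43°  ·
  (3,6): δ = 89.08°  ·
  (4,5): δ = 155.38°  ·
  (4,6): δ = 114.04°  ·
  (5,6): δ = 138.66°  ·
antipodal pairs: 7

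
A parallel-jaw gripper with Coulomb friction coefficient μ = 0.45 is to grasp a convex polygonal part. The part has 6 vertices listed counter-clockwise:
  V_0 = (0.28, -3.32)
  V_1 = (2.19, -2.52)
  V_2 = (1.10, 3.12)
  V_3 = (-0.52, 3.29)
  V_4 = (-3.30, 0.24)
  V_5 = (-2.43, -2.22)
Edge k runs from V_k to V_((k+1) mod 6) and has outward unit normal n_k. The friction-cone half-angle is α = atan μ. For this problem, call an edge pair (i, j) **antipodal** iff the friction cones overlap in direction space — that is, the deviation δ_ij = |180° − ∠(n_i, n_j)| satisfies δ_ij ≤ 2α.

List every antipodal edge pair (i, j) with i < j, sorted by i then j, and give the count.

count = 4; pairs: (0,2), (0,3), (1,4), (2,5)

α = atan 0.45 = 24.23°;  2α = 48.46°
n_0 = (+0.3863, -0.9224)
n_1 = (+0.9818, +0.1898)
n_2 = (+0.1044, +0.9945)
n_3 = (-0.7391, +0.6736)
n_4 = (-0.9428, -0.3334)
n_5 = (-0.3761, -0.9266)
  (0,1): δ = 101.79°  ·
  (0,2): δ = 28.72°  ✓
  (0,3): δ = 24.93°  ✓
  (0,4): δ = 86.75°  ·
  (0,5): δ = 135.18°  ·
  (1,2): δ = 106.93°  ·
  (1,3): δ = 53.29°  ·
  (1,4): δ = 8.54°  ✓
  (1,5): δ = 56.97°  ·
  (2,3): δ = 126.36°  ·
  (2,4): δ = 64.53°  ·
  (2,5): δ = 16.10°  ✓
  (3,4): δ = 118.18°  ·
  (3,5): δ = 69.74°  ·
  (4,5): δ = 131.57°  ·
antipodal pairs: 4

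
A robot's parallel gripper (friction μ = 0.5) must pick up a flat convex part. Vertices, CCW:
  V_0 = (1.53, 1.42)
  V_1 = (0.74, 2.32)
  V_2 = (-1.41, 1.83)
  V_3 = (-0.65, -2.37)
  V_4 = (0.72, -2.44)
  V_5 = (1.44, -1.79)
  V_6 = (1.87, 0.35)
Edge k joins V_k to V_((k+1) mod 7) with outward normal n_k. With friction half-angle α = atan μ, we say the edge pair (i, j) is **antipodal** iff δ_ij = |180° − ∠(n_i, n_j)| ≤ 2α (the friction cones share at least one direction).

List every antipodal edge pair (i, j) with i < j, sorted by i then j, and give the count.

α = atan 0.5 = 26.57°;  2α = 53.13°
n_0 = (+0.7515, +0.6597)
n_1 = (-0.2222, +0.9750)
n_2 = (-0.9840, -0.1781)
n_3 = (-0.0510, -0.9987)
n_4 = (+0.6701, -0.7423)
n_5 = (+0.9804, -0.1970)
n_6 = (+0.9530, +0.3028)
  (0,1): δ = 118.44°  ·
  (0,2): δ = 31.02°  ✓
  (0,3): δ = 45.80°  ✓
  (0,4): δ = 90.80°  ·
  (0,5): δ = 127.36°  ·
  (0,6): δ = 156.35°  ·
  (1,2): δ = 92.58°  ·
  (1,3): δ = 15.76°  ✓
  (1,4): δ = 29.24°  ✓
  (1,5): δ = 65.80°  ·
  (1,6): δ = 94.79°  ·
  (2,3): δ = 103.18°  ·
  (2,4): δ = 58.18°  ·
  (2,5): δ = 21.62°  ✓
  (2,6): δ = 7.37°  ✓
  (3,4): δ = 135.00°  ·
  (3,5): δ = 98.44°  ·
  (3,6): δ = 69.45°  ·
  (4,5): δ = 143.44°  ·
  (4,6): δ = 114.45°  ·
  (5,6): δ = 151.01°  ·
antipodal pairs: 6

count = 6; pairs: (0,2), (0,3), (1,3), (1,4), (2,5), (2,6)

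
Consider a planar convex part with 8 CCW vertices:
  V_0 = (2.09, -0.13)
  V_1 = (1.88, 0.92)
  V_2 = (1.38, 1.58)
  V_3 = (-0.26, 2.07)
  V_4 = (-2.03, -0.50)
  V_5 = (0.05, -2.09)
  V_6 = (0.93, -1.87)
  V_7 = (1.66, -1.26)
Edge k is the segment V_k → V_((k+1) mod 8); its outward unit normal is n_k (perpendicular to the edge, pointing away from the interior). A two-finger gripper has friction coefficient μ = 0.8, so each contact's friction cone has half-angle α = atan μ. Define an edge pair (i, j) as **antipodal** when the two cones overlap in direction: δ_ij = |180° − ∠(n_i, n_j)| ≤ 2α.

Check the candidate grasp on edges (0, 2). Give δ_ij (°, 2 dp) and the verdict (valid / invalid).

δ = 117.95°, invalid

α = atan 0.8 = 38.66°;  2α = 77.32°
edge 0: e_0 = (-0.21, +1.05);  n_0 = (+0.9806, +0.1961)
edge 2: e_2 = (-1.64, +0.49);  n_2 = (+0.2863, +0.9581)
∠(n_0, n_2) = 62.05°
δ = |180° − 62.05°| = 117.95°
117.95° > 2α = 77.32°  →  invalid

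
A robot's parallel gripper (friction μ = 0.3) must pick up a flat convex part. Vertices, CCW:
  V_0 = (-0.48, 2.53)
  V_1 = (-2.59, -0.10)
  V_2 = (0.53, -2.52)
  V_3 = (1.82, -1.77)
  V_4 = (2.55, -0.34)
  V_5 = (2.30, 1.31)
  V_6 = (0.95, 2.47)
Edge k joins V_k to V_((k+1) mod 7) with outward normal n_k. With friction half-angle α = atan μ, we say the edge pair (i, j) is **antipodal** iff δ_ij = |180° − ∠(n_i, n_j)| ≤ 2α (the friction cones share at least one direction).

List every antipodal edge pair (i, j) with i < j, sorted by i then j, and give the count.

count = 4; pairs: (0,2), (0,3), (1,5), (2,6)

α = atan 0.3 = 16.70°;  2α = 33.40°
n_0 = (-0.7800, +0.6258)
n_1 = (-0.6129, -0.7902)
n_2 = (+0.5026, -0.8645)
n_3 = (+0.8907, -0.4547)
n_4 = (+0.9887, +0.1498)
n_5 = (+0.6517, +0.7585)
n_6 = (+0.0419, +0.9991)
  (0,1): δ = 89.06°  ·
  (0,2): δ = 21.09°  ✓
  (0,3): δ = 11.70°  ✓
  (0,4): δ = 47.36°  ·
  (0,5): δ = 88.07°  ·
  (0,6): δ = 126.34°  ·
  (1,2): δ = 112.03°  ·
  (1,3): δ = 79.25°  ·
  (1,4): δ = 43.59°  ·
  (1,5): δ = 2.87°  ✓
  (1,6): δ = 35.40°  ·
  (2,3): δ = 147.22°  ·
  (2,4): δ = 111.56°  ·
  (2,5): δ = 70.84°  ·
  (2,6): δ = 32.58°  ✓
  (3,4): δ = 144.34°  ·
  (3,5): δ = 103.63°  ·
  (3,6): δ = 65.36°  ·
  (4,5): δ = 139.29°  ·
  (4,6): δ = 101.02°  ·
  (5,6): δ = 141.73°  ·
antipodal pairs: 4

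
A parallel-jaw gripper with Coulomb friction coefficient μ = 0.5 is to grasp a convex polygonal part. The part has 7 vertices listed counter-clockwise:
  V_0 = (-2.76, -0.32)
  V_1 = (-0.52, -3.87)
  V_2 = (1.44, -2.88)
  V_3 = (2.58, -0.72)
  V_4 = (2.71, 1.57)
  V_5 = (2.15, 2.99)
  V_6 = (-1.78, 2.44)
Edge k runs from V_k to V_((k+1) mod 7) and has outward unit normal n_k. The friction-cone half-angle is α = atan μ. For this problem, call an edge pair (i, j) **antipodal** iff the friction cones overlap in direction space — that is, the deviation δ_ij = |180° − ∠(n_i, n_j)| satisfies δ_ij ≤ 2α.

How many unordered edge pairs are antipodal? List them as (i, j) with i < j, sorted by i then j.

α = atan 0.5 = 26.57°;  2α = 53.13°
n_0 = (-0.8457, -0.5336)
n_1 = (+0.4509, -0.8926)
n_2 = (+0.8844, -0.4668)
n_3 = (+0.9984, -0.0567)
n_4 = (+0.9303, +0.3669)
n_5 = (-0.1386, +0.9903)
n_6 = (-0.9424, +0.3346)
  (0,1): δ = 95.45°  ·
  (0,2): δ = 60.08°  ·
  (0,3): δ = 35.50°  ✓
  (0,4): δ = 10.73°  ✓
  (0,5): δ = 65.72°  ·
  (0,6): δ = 128.20°  ·
  (1,2): δ = 144.62°  ·
  (1,3): δ = 120.05°  ·
  (1,4): δ = 95.28°  ·
  (1,5): δ = 18.83°  ✓
  (1,6): δ = 43.65°  ✓
  (2,3): δ = 155.43°  ·
  (2,4): δ = 130.65°  ·
  (2,5): δ = 54.21°  ·
  (2,6): δ = 8.28°  ✓
  (3,4): δ = 155.23°  ·
  (3,5): δ = 78.78°  ·
  (3,6): δ = 16.30°  ✓
  (4,5): δ = 103.56°  ·
  (4,6): δ = 41.07°  ✓
  (5,6): δ = 117.52°  ·
antipodal pairs: 7

count = 7; pairs: (0,3), (0,4), (1,5), (1,6), (2,6), (3,6), (4,6)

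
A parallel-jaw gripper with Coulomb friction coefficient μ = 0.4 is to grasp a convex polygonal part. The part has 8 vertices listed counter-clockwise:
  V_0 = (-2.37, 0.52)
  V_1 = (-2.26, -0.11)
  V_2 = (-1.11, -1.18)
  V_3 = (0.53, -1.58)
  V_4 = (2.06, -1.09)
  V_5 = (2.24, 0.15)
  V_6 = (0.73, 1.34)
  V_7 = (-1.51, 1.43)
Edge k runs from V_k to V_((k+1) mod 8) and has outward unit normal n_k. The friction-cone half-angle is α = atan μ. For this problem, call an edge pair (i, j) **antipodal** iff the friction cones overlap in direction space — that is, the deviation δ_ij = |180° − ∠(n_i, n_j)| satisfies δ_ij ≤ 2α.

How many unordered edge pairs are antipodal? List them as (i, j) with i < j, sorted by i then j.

count = 9; pairs: (0,4), (0,5), (1,5), (1,6), (2,5), (2,6), (3,6), (3,7), (4,7)

α = atan 0.4 = 21.80°;  2α = 43.60°
n_0 = (-0.9851, -0.1720)
n_1 = (-0.6812, -0.7321)
n_2 = (-0.2370, -0.9715)
n_3 = (+0.3050, -0.9524)
n_4 = (+0.9896, -0.1437)
n_5 = (+0.6190, +0.7854)
n_6 = (+0.0401, +0.9992)
n_7 = (-0.7268, +0.6869)
  (0,1): δ = 142.84°  ·
  (0,2): δ = 113.61°  ·
  (0,3): δ = 82.15°  ·
  (0,4): δ = 18.16°  ✓
  (0,5): δ = 41.85°  ✓
  (0,6): δ = 77.79°  ·
  (0,7): δ = 126.71°  ·
  (1,2): δ = 150.77°  ·
  (1,3): δ = 119.31°  ·
  (1,4): δ = 55.32°  ·
  (1,5): δ = 4.70°  ✓
  (1,6): δ = 40.64°  ✓
  (1,7): δ = 89.55°  ·
  (2,3): δ = 148.53°  ·
  (2,4): δ = 84.55°  ·
  (2,5): δ = 24.53°  ✓
  (2,6): δ = 11.41°  ✓
  (2,7): δ = 60.33°  ·
  (3,4): δ = 116.02°  ·
  (3,5): δ = 56.00°  ·
  (3,6): δ = 20.06°  ✓
  (3,7): δ = 28.86°  ✓
  (4,5): δ = 119.98°  ·
  (4,6): δ = 84.04°  ·
  (4,7): δ = 35.12°  ✓
  (5,6): δ = 144.06°  ·
  (5,7): δ = 95.14°  ·
  (6,7): δ = 131.08°  ·
antipodal pairs: 9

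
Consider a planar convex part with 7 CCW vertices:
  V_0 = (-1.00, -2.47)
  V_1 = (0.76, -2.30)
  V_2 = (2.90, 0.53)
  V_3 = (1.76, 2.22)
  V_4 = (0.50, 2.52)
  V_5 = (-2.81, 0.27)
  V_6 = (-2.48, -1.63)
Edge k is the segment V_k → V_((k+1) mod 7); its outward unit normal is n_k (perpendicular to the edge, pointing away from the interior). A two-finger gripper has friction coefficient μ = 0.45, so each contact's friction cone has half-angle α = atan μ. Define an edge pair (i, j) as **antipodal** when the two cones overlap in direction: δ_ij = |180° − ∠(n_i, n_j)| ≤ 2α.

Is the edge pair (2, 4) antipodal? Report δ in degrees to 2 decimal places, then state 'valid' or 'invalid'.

δ = 89.80°, invalid

α = atan 0.45 = 24.23°;  2α = 48.46°
edge 2: e_2 = (-1.14, +1.69);  n_2 = (+0.8290, +0.5592)
edge 4: e_4 = (-3.31, -2.25);  n_4 = (-0.5622, +0.8270)
∠(n_2, n_4) = 90.20°
δ = |180° − 90.20°| = 89.80°
89.80° > 2α = 48.46°  →  invalid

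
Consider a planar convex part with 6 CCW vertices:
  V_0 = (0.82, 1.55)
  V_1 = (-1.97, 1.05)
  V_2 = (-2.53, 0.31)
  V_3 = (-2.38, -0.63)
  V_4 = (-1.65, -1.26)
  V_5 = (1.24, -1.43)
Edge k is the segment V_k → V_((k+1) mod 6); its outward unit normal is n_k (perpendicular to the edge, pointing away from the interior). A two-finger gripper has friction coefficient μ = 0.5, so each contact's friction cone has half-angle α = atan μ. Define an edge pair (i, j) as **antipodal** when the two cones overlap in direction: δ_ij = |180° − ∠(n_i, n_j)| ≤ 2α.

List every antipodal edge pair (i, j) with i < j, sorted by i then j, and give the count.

count = 5; pairs: (0,3), (0,4), (1,5), (2,5), (3,5)

α = atan 0.5 = 26.57°;  2α = 53.13°
n_0 = (-0.1764, +0.9843)
n_1 = (-0.7974, +0.6034)
n_2 = (-0.9875, -0.1576)
n_3 = (-0.6533, -0.7571)
n_4 = (-0.0587, -0.9983)
n_5 = (+0.9902, +0.1396)
  (0,1): δ = 137.28°  ·
  (0,2): δ = 91.09°  ·
  (0,3): δ = 50.95°  ✓
  (0,4): δ = 13.53°  ✓
  (0,5): δ = 87.86°  ·
  (1,2): δ = 133.82°  ·
  (1,3): δ = 93.68°  ·
  (1,4): δ = 56.25°  ·
  (1,5): δ = 45.14°  ✓
  (2,3): δ = 139.86°  ·
  (2,4): δ = 102.43°  ·
  (2,5): δ = 1.04°  ✓
  (3,4): δ = 142.57°  ·
  (3,5): δ = 41.18°  ✓
  (4,5): δ = 78.61°  ·
antipodal pairs: 5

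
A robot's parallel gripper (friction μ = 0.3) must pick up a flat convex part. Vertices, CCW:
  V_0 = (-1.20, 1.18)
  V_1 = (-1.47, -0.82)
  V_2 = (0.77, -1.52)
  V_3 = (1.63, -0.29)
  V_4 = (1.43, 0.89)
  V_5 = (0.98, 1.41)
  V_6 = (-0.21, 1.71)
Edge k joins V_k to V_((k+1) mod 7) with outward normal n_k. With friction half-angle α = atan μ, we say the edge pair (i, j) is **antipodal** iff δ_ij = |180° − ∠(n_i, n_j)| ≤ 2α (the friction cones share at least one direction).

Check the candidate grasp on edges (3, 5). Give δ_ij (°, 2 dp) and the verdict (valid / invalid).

δ = 113.77°, invalid

α = atan 0.3 = 16.70°;  2α = 33.40°
edge 3: e_3 = (-0.20, +1.18);  n_3 = (+0.9859, +0.1671)
edge 5: e_5 = (-1.19, +0.30);  n_5 = (+0.2445, +0.9697)
∠(n_3, n_5) = 66.23°
δ = |180° − 66.23°| = 113.77°
113.77° > 2α = 33.40°  →  invalid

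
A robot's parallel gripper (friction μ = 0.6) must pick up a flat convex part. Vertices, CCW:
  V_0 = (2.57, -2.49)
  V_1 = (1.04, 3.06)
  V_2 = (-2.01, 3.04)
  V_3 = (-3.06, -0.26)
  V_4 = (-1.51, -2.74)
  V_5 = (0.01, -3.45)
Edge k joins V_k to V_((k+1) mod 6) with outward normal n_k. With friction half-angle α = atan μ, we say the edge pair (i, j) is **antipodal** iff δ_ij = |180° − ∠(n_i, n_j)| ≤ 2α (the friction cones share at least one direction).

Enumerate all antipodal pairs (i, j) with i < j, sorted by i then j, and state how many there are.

count = 7; pairs: (0,2), (0,3), (0,4), (1,3), (1,4), (1,5), (2,5)

α = atan 0.6 = 30.96°;  2α = 61.93°
n_0 = (+0.9640, +0.2658)
n_1 = (-0.0066, +1.0000)
n_2 = (-0.9529, +0.3032)
n_3 = (-0.8480, -0.5300)
n_4 = (-0.4232, -0.9060)
n_5 = (+0.3511, -0.9363)
  (0,1): δ = 105.04°  ·
  (0,2): δ = 33.06°  ✓
  (0,3): δ = 16.59°  ✓
  (0,4): δ = 49.55°  ✓
  (0,5): δ = 95.14°  ·
  (1,2): δ = 108.03°  ·
  (1,3): δ = 58.37°  ✓
  (1,4): δ = 25.41°  ✓
  (1,5): δ = 20.18°  ✓
  (2,3): δ = 130.34°  ·
  (2,4): δ = 97.39°  ·
  (2,5): δ = 51.79°  ✓
  (3,4): δ = 147.04°  ·
  (3,5): δ = 101.45°  ·
  (4,5): δ = 134.41°  ·
antipodal pairs: 7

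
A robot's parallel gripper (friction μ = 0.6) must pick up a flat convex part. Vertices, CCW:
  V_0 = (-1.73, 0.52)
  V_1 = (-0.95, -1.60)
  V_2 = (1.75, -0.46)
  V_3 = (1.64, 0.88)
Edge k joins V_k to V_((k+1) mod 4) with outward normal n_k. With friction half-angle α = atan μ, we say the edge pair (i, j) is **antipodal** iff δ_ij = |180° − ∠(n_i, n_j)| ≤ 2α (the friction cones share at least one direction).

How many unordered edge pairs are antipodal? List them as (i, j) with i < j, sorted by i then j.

count = 2; pairs: (0,2), (1,3)

α = atan 0.6 = 30.96°;  2α = 61.93°
n_0 = (-0.9385, -0.3453)
n_1 = (+0.3890, -0.9212)
n_2 = (+0.9966, +0.0818)
n_3 = (-0.1062, +0.9943)
  (0,1): δ = 87.31°  ·
  (0,2): δ = 15.51°  ✓
  (0,3): δ = 75.90°  ·
  (1,2): δ = 108.20°  ·
  (1,3): δ = 16.79°  ✓
  (2,3): δ = 88.60°  ·
antipodal pairs: 2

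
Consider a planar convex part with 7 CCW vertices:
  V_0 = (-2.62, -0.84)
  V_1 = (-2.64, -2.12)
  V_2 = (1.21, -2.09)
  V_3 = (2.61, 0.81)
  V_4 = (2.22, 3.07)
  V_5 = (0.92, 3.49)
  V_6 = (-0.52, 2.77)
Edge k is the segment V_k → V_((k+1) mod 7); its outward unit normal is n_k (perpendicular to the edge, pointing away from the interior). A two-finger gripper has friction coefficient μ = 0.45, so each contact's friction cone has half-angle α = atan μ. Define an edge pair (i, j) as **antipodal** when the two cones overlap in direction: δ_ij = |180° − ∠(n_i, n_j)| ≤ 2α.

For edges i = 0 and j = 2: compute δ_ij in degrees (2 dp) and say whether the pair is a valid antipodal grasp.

δ = 24.87°, valid

α = atan 0.45 = 24.23°;  2α = 48.46°
edge 0: e_0 = (-0.02, -1.28);  n_0 = (-0.9999, +0.0156)
edge 2: e_2 = (+1.40, +2.90);  n_2 = (+0.9006, -0.4347)
∠(n_0, n_2) = 155.13°
δ = |180° − 155.13°| = 24.87°
24.87° ≤ 2α = 48.46°  →  valid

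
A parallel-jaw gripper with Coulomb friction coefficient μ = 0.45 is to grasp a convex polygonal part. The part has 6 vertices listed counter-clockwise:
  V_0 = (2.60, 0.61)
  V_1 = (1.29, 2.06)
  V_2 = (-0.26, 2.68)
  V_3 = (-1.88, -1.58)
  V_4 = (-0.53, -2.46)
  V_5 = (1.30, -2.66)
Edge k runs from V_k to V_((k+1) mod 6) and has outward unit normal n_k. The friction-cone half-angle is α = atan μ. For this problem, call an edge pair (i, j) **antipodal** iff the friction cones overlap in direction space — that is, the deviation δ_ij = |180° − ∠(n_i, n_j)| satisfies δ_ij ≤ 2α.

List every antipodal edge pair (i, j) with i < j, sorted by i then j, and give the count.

α = atan 0.45 = 24.23°;  2α = 48.46°
n_0 = (+0.7420, +0.6704)
n_1 = (+0.3714, +0.9285)
n_2 = (-0.9347, +0.3554)
n_3 = (-0.5461, -0.8377)
n_4 = (-0.1086, -0.9941)
n_5 = (+0.9293, -0.3694)
  (0,1): δ = 153.90°  ·
  (0,2): δ = 62.92°  ·
  (0,3): δ = 14.81°  ✓
  (0,4): δ = 41.67°  ✓
  (0,5): δ = 116.22°  ·
  (1,2): δ = 89.02°  ·
  (1,3): δ = 11.30°  ✓
  (1,4): δ = 15.56°  ✓
  (1,5): δ = 90.12°  ·
  (2,3): δ = 102.28°  ·
  (2,4): δ = 75.42°  ·
  (2,5): δ = 0.86°  ✓
  (3,4): δ = 153.14°  ·
  (3,5): δ = 78.58°  ·
  (4,5): δ = 105.44°  ·
antipodal pairs: 5

count = 5; pairs: (0,3), (0,4), (1,3), (1,4), (2,5)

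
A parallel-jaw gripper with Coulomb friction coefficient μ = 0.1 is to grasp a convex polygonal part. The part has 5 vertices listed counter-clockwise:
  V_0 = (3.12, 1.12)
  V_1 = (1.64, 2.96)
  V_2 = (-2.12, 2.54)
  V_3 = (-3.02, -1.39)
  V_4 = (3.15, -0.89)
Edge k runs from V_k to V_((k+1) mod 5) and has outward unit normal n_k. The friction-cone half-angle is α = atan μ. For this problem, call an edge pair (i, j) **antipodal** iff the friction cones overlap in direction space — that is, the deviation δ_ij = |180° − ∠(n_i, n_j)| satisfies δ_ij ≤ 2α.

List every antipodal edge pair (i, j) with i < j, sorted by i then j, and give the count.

α = atan 0.1 = 5.71°;  2α = 11.42°
n_0 = (+0.7792, +0.6268)
n_1 = (-0.1110, +0.9938)
n_2 = (-0.9748, +0.2232)
n_3 = (+0.0808, -0.9967)
n_4 = (+0.9999, +0.0149)
  (0,1): δ = 122.44°  ·
  (0,2): δ = 51.71°  ·
  (0,3): δ = 55.82°  ·
  (0,4): δ = 142.04°  ·
  (1,2): δ = 109.27°  ·
  (1,3): δ = 1.74°  ✓
  (1,4): δ = 84.48°  ·
  (2,3): δ = 72.47°  ·
  (2,4): δ = 13.75°  ·
  (3,4): δ = 93.78°  ·
antipodal pairs: 1

count = 1; pairs: (1,3)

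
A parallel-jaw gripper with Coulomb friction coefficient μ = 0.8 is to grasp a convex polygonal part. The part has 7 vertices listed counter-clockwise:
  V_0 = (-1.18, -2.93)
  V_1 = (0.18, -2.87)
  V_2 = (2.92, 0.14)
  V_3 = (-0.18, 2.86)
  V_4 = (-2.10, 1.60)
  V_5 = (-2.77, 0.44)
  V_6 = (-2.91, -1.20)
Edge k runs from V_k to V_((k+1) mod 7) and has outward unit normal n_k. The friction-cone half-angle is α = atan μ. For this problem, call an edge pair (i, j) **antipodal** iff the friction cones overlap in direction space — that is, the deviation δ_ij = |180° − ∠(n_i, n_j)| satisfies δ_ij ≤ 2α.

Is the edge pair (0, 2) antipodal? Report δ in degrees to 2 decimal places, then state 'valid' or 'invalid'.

α = atan 0.8 = 38.66°;  2α = 77.32°
edge 0: e_0 = (+1.36, +0.06);  n_0 = (+0.0441, -0.9990)
edge 2: e_2 = (-3.10, +2.72);  n_2 = (+0.6595, +0.7517)
∠(n_0, n_2) = 136.21°
δ = |180° − 136.21°| = 43.79°
43.79° ≤ 2α = 77.32°  →  valid

δ = 43.79°, valid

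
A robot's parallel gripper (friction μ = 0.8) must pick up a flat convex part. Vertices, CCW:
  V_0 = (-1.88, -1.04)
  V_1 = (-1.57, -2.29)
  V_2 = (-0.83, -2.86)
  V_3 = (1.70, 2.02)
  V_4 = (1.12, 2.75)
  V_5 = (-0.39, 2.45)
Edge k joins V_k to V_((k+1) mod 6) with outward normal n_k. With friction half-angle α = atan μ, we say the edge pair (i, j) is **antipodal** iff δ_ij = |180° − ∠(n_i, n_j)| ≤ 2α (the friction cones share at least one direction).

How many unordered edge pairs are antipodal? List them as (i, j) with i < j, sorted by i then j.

count = 7; pairs: (0,2), (0,3), (1,3), (1,4), (2,4), (2,5), (3,5)

α = atan 0.8 = 38.66°;  2α = 77.32°
n_0 = (-0.9706, -0.2407)
n_1 = (-0.6102, -0.7922)
n_2 = (+0.8878, -0.4603)
n_3 = (+0.7830, +0.6221)
n_4 = (-0.1949, +0.9808)
n_5 = (-0.9197, +0.3926)
  (0,1): δ = 141.53°  ·
  (0,2): δ = 41.33°  ✓
  (0,3): δ = 24.54°  ✓
  (0,4): δ = 87.31°  ·
  (0,5): δ = 142.95°  ·
  (1,2): δ = 79.80°  ·
  (1,3): δ = 13.93°  ✓
  (1,4): δ = 48.84°  ✓
  (1,5): δ = 104.49°  ·
  (2,3): δ = 114.13°  ·
  (2,4): δ = 51.36°  ✓
  (2,5): δ = 4.28°  ✓
  (3,4): δ = 117.23°  ·
  (3,5): δ = 61.59°  ✓
  (4,5): δ = 124.36°  ·
antipodal pairs: 7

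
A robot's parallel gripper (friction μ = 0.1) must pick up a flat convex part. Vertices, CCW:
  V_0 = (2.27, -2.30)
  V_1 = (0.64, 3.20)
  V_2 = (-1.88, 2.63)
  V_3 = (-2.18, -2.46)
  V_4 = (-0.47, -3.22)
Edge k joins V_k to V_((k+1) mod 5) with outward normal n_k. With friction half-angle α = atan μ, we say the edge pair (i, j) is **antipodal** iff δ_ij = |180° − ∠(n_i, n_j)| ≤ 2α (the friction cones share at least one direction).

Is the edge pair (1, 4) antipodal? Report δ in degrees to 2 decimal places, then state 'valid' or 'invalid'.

δ = 5.82°, valid

α = atan 0.1 = 5.71°;  2α = 11.42°
edge 1: e_1 = (-2.52, -0.57);  n_1 = (-0.2206, +0.9754)
edge 4: e_4 = (+2.74, +0.92);  n_4 = (+0.3183, -0.9480)
∠(n_1, n_4) = 174.18°
δ = |180° − 174.18°| = 5.82°
5.82° ≤ 2α = 11.42°  →  valid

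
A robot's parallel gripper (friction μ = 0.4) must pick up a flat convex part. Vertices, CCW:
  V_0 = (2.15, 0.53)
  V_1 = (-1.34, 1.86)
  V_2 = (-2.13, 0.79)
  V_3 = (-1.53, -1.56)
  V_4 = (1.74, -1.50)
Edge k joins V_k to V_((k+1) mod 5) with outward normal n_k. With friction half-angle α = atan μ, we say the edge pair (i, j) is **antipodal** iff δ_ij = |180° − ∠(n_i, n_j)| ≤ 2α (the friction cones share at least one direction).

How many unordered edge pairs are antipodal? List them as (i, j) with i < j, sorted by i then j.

count = 3; pairs: (0,3), (1,4), (2,4)

α = atan 0.4 = 21.80°;  2α = 43.60°
n_0 = (+0.3561, +0.9344)
n_1 = (-0.8045, +0.5940)
n_2 = (-0.9689, -0.2474)
n_3 = (+0.0183, -0.9998)
n_4 = (+0.9802, -0.1980)
  (0,1): δ = 105.58°  ·
  (0,2): δ = 54.82°  ·
  (0,3): δ = 21.91°  ✓
  (0,4): δ = 99.44°  ·
  (1,2): δ = 129.24°  ·
  (1,3): δ = 52.51°  ·
  (1,4): δ = 25.02°  ✓
  (2,3): δ = 103.27°  ·
  (2,4): δ = 25.74°  ✓
  (3,4): δ = 102.47°  ·
antipodal pairs: 3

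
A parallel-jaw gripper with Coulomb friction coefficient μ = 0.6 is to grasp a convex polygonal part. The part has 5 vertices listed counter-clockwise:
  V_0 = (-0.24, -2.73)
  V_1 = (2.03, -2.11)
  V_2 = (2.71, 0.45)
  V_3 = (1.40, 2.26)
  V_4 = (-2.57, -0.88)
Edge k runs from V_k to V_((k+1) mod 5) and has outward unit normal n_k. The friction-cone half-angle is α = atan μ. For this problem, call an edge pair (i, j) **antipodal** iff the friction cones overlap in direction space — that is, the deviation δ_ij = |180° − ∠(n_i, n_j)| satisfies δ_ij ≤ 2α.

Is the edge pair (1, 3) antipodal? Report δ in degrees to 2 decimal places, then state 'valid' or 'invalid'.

δ = 36.78°, valid

α = atan 0.6 = 30.96°;  2α = 61.93°
edge 1: e_1 = (+0.68, +2.56);  n_1 = (+0.9665, -0.2567)
edge 3: e_3 = (-3.97, -3.14);  n_3 = (-0.6203, +0.7843)
∠(n_1, n_3) = 143.22°
δ = |180° − 143.22°| = 36.78°
36.78° ≤ 2α = 61.93°  →  valid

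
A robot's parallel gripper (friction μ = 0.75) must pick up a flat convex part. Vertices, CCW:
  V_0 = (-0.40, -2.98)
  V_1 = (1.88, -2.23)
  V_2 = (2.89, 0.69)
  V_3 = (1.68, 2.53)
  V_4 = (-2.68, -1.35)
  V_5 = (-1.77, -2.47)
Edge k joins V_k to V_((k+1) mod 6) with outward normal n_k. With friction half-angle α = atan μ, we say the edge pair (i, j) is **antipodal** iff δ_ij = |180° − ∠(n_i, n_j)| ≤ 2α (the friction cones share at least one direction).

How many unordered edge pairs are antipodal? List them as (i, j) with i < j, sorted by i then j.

α = atan 0.75 = 36.87°;  2α = 73.74°
n_0 = (+0.3125, -0.9499)
n_1 = (+0.9451, -0.3269)
n_2 = (+0.8355, +0.5494)
n_3 = (-0.6648, +0.7470)
n_4 = (-0.7761, -0.6306)
n_5 = (-0.3489, -0.9372)
  (0,1): δ = 127.29°  ·
  (0,2): δ = 74.88°  ·
  (0,3): δ = 23.46°  ✓
  (0,4): δ = 110.89°  ·
  (0,5): δ = 141.37°  ·
  (1,2): δ = 127.59°  ·
  (1,3): δ = 29.25°  ✓
  (1,4): δ = 58.17°  ✓
  (1,5): δ = 88.66°  ·
  (2,3): δ = 81.66°  ·
  (2,4): δ = 5.76°  ✓
  (2,5): δ = 36.25°  ✓
  (3,4): δ = 92.57°  ·
  (3,5): δ = 62.08°  ✓
  (4,5): δ = 149.51°  ·
antipodal pairs: 6

count = 6; pairs: (0,3), (1,3), (1,4), (2,4), (2,5), (3,5)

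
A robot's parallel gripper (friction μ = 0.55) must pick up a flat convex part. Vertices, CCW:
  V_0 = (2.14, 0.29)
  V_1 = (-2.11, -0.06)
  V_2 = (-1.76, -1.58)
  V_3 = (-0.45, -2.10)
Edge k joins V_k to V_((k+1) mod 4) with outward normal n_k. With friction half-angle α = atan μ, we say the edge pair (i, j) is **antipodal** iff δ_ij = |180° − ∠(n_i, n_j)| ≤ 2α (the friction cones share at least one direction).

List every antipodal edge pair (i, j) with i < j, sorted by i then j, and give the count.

α = atan 0.55 = 28.81°;  2α = 57.62°
n_0 = (-0.0821, +0.9966)
n_1 = (-0.9745, -0.2244)
n_2 = (-0.3689, -0.9295)
n_3 = (+0.6782, -0.7349)
  (0,1): δ = 81.74°  ·
  (0,2): δ = 26.36°  ✓
  (0,3): δ = 37.99°  ✓
  (1,2): δ = 124.62°  ·
  (1,3): δ = 60.27°  ·
  (2,3): δ = 115.65°  ·
antipodal pairs: 2

count = 2; pairs: (0,2), (0,3)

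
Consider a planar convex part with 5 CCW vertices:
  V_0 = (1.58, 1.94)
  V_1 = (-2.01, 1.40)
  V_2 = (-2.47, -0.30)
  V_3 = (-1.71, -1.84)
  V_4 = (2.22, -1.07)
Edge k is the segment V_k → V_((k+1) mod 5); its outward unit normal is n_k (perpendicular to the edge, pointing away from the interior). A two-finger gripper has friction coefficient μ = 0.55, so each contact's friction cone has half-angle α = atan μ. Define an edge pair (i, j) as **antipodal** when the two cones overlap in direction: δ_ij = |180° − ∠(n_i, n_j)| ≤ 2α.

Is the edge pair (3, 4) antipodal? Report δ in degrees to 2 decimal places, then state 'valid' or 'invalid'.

α = atan 0.55 = 28.81°;  2α = 57.62°
edge 3: e_3 = (+3.93, +0.77);  n_3 = (+0.1923, -0.9813)
edge 4: e_4 = (-0.64, +3.01);  n_4 = (+0.9781, +0.2080)
∠(n_3, n_4) = 90.92°
δ = |180° − 90.92°| = 89.08°
89.08° > 2α = 57.62°  →  invalid

δ = 89.08°, invalid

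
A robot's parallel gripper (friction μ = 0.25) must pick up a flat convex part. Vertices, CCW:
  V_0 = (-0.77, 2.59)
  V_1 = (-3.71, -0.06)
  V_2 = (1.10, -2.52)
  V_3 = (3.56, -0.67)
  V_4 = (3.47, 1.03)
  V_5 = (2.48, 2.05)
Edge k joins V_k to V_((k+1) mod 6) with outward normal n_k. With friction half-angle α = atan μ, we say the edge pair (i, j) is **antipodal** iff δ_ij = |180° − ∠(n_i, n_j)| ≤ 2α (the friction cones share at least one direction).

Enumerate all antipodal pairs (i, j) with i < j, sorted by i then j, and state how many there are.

α = atan 0.25 = 14.04°;  2α = 28.07°
n_0 = (-0.6695, +0.7428)
n_1 = (-0.4553, -0.8903)
n_2 = (+0.6010, -0.7992)
n_3 = (+0.9986, +0.0529)
n_4 = (+0.7176, +0.6965)
n_5 = (+0.1639, +0.9865)
  (0,1): δ = 69.12°  ·
  (0,2): δ = 5.09°  ✓
  (0,3): δ = 51.00°  ·
  (0,4): δ = 92.11°  ·
  (0,5): δ = 128.54°  ·
  (1,2): δ = 115.97°  ·
  (1,3): δ = 59.88°  ·
  (1,4): δ = 18.77°  ✓
  (1,5): δ = 17.65°  ✓
  (2,3): δ = 123.91°  ·
  (2,4): δ = 82.80°  ·
  (2,5): δ = 46.38°  ·
  (3,4): δ = 138.89°  ·
  (3,5): δ = 102.46°  ·
  (4,5): δ = 143.58°  ·
antipodal pairs: 3

count = 3; pairs: (0,2), (1,4), (1,5)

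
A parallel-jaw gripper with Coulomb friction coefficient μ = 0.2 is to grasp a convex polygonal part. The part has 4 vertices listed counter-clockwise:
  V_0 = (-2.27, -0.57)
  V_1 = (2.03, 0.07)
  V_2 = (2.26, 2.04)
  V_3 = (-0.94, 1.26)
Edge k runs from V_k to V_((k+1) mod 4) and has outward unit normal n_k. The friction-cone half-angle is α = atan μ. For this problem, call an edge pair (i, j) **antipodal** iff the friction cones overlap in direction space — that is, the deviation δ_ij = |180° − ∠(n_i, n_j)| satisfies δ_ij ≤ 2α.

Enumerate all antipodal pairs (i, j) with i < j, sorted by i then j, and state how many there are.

count = 1; pairs: (0,2)

α = atan 0.2 = 11.31°;  2α = 22.62°
n_0 = (+0.1472, -0.9891)
n_1 = (+0.9933, -0.1160)
n_2 = (-0.2368, +0.9716)
n_3 = (-0.8089, +0.5879)
  (0,1): δ = 105.12°  ·
  (0,2): δ = 5.23°  ✓
  (0,3): δ = 45.53°  ·
  (1,2): δ = 69.64°  ·
  (1,3): δ = 29.35°  ·
  (2,3): δ = 139.71°  ·
antipodal pairs: 1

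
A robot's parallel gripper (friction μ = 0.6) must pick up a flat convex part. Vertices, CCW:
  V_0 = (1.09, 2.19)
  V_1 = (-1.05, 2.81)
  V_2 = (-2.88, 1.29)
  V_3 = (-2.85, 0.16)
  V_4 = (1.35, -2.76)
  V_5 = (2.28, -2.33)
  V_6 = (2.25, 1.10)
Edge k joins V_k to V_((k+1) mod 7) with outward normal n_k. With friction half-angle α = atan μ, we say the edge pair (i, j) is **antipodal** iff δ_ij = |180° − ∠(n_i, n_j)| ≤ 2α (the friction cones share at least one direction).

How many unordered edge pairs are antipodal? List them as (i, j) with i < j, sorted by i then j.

count = 8; pairs: (0,3), (0,4), (1,4), (1,5), (2,5), (2,6), (3,5), (3,6)

α = atan 0.6 = 30.96°;  2α = 61.93°
n_0 = (+0.2783, +0.9605)
n_1 = (-0.6389, +0.7693)
n_2 = (-0.9996, -0.0265)
n_3 = (-0.5708, -0.8211)
n_4 = (+0.4197, -0.9077)
n_5 = (+1.0000, +0.0087)
n_6 = (+0.6848, +0.7288)
  (0,1): δ = 124.13°  ·
  (0,2): δ = 72.32°  ·
  (0,3): δ = 18.65°  ✓
  (0,4): δ = 40.97°  ✓
  (0,5): δ = 106.66°  ·
  (0,6): δ = 152.94°  ·
  (1,2): δ = 128.19°  ·
  (1,3): δ = 74.52°  ·
  (1,4): δ = 14.90°  ✓
  (1,5): δ = 50.79°  ✓
  (1,6): δ = 97.07°  ·
  (2,3): δ = 126.33°  ·
  (2,4): δ = 66.71°  ·
  (2,5): δ = 1.02°  ✓
  (2,6): δ = 45.26°  ✓
  (3,4): δ = 120.38°  ·
  (3,5): δ = 54.69°  ✓
  (3,6): δ = 8.41°  ✓
  (4,5): δ = 114.31°  ·
  (4,6): δ = 68.03°  ·
  (5,6): δ = 133.72°  ·
antipodal pairs: 8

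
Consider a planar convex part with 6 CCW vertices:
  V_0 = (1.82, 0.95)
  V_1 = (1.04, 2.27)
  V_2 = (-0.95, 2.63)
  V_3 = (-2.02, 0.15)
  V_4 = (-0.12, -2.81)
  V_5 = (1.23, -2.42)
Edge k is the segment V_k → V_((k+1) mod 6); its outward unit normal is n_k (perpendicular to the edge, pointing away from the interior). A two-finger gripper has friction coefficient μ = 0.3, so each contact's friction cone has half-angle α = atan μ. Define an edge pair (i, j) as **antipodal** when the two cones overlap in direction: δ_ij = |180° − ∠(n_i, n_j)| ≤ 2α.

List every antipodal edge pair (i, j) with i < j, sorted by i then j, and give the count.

α = atan 0.3 = 16.70°;  2α = 33.40°
n_0 = (+0.8609, +0.5087)
n_1 = (+0.1780, +0.9840)
n_2 = (-0.9182, +0.3962)
n_3 = (-0.8415, -0.5402)
n_4 = (+0.2775, -0.9607)
n_5 = (+0.9850, -0.1725)
  (0,1): δ = 130.83°  ·
  (0,2): δ = 53.92°  ·
  (0,3): δ = 2.12°  ✓
  (0,4): δ = 75.53°  ·
  (0,5): δ = 139.49°  ·
  (1,2): δ = 103.08°  ·
  (1,3): δ = 47.05°  ·
  (1,4): δ = 26.37°  ✓
  (1,5): δ = 90.32°  ·
  (2,3): δ = 123.97°  ·
  (2,4): δ = 50.55°  ·
  (2,5): δ = 13.41°  ✓
  (3,4): δ = 106.58°  ·
  (3,5): δ = 42.63°  ·
  (4,5): δ = 116.04°  ·
antipodal pairs: 3

count = 3; pairs: (0,3), (1,4), (2,5)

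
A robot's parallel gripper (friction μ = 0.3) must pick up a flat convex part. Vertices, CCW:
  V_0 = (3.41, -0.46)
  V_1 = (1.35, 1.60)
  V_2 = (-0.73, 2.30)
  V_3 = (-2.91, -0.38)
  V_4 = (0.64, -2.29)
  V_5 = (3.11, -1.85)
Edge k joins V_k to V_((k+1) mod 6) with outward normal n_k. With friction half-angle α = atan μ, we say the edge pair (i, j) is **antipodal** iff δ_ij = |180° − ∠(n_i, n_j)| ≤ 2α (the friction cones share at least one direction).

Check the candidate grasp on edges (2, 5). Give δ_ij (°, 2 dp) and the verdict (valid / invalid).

α = atan 0.3 = 16.70°;  2α = 33.40°
edge 2: e_2 = (-2.18, -2.68);  n_2 = (-0.7758, +0.6310)
edge 5: e_5 = (+0.30, +1.39);  n_5 = (+0.9775, -0.2110)
∠(n_2, n_5) = 153.05°
δ = |180° − 153.05°| = 26.95°
26.95° ≤ 2α = 33.40°  →  valid

δ = 26.95°, valid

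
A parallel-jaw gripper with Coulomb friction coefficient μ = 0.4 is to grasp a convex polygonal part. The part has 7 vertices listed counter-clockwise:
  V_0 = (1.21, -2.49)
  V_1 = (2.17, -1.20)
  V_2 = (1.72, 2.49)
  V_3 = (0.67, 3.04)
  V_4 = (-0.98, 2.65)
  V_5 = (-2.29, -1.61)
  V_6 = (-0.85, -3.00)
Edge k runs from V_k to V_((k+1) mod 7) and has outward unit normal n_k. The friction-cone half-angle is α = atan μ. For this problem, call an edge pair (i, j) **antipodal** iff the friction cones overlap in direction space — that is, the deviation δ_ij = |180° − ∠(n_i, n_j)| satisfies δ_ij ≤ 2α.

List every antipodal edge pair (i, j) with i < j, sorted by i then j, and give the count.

α = atan 0.4 = 21.80°;  2α = 43.60°
n_0 = (+0.8022, -0.5970)
n_1 = (+0.9926, +0.1211)
n_2 = (+0.4640, +0.8858)
n_3 = (-0.2300, +0.9732)
n_4 = (-0.9558, +0.2939)
n_5 = (-0.6945, -0.7195)
n_6 = (+0.2403, -0.9707)
  (0,1): δ = 136.39°  ·
  (0,2): δ = 80.99°  ·
  (0,3): δ = 40.05°  ✓
  (0,4): δ = 19.56°  ✓
  (0,5): δ = 82.67°  ·
  (0,6): δ = 140.56°  ·
  (1,2): δ = 124.60°  ·
  (1,3): δ = 83.65°  ·
  (1,4): δ = 24.05°  ✓
  (1,5): δ = 39.06°  ✓
  (1,6): δ = 96.95°  ·
  (2,3): δ = 139.06°  ·
  (2,4): δ = 79.45°  ·
  (2,5): δ = 16.34°  ✓
  (2,6): δ = 41.55°  ✓
  (3,4): δ = 120.39°  ·
  (3,5): δ = 57.29°  ·
  (3,6): δ = 0.61°  ✓
  (4,5): δ = 116.89°  ·
  (4,6): δ = 59.00°  ·
  (5,6): δ = 122.11°  ·
antipodal pairs: 7

count = 7; pairs: (0,3), (0,4), (1,4), (1,5), (2,5), (2,6), (3,6)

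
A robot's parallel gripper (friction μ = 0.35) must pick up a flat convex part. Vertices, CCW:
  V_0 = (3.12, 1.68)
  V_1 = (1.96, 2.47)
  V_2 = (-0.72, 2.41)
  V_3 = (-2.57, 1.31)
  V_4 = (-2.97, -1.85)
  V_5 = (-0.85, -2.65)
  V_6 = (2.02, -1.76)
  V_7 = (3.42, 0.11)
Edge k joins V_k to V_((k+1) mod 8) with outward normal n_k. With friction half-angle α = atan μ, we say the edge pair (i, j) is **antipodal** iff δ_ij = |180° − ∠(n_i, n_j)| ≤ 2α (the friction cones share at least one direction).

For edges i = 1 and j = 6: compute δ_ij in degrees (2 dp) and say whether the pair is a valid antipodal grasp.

α = atan 0.35 = 19.29°;  2α = 38.58°
edge 1: e_1 = (-2.68, -0.06);  n_1 = (-0.0224, +0.9997)
edge 6: e_6 = (+1.40, +1.87);  n_6 = (+0.8005, -0.5993)
∠(n_1, n_6) = 128.10°
δ = |180° − 128.10°| = 51.90°
51.90° > 2α = 38.58°  →  invalid

δ = 51.90°, invalid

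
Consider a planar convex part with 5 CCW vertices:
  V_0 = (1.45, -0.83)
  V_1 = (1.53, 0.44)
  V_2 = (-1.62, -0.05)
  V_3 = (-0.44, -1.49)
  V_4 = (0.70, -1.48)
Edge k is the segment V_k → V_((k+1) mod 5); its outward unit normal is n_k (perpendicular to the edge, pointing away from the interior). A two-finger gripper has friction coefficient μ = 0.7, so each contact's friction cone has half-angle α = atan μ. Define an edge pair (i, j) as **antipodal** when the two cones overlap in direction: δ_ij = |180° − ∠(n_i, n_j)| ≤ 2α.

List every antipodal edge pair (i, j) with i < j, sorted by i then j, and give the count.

α = atan 0.7 = 34.99°;  2α = 69.98°
n_0 = (+0.9980, -0.0629)
n_1 = (-0.1537, +0.9881)
n_2 = (-0.7735, -0.6338)
n_3 = (+0.0088, -1.0000)
n_4 = (+0.6549, -0.7557)
  (0,1): δ = 77.55°  ·
  (0,2): δ = 42.94°  ✓
  (0,3): δ = 94.11°  ·
  (0,4): δ = 134.52°  ·
  (1,2): δ = 59.51°  ✓
  (1,3): δ = 8.34°  ✓
  (1,4): δ = 32.07°  ✓
  (2,3): δ = 128.83°  ·
  (2,4): δ = 88.42°  ·
  (3,4): δ = 139.59°  ·
antipodal pairs: 4

count = 4; pairs: (0,2), (1,2), (1,3), (1,4)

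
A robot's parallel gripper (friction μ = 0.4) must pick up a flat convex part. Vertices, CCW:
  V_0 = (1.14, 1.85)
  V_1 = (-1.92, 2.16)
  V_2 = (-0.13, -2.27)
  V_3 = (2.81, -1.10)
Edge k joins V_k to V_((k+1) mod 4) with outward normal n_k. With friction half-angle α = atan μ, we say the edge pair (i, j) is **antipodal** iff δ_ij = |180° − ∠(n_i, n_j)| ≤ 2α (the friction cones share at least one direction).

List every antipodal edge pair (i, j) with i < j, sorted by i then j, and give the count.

count = 2; pairs: (0,2), (1,3)

α = atan 0.4 = 21.80°;  2α = 43.60°
n_0 = (+0.1008, +0.9949)
n_1 = (-0.9272, -0.3746)
n_2 = (+0.3698, -0.9291)
n_3 = (+0.8702, +0.4926)
  (0,1): δ = 62.21°  ·
  (0,2): δ = 27.49°  ✓
  (0,3): δ = 125.30°  ·
  (1,2): δ = 90.30°  ·
  (1,3): δ = 7.51°  ✓
  (2,3): δ = 82.19°  ·
antipodal pairs: 2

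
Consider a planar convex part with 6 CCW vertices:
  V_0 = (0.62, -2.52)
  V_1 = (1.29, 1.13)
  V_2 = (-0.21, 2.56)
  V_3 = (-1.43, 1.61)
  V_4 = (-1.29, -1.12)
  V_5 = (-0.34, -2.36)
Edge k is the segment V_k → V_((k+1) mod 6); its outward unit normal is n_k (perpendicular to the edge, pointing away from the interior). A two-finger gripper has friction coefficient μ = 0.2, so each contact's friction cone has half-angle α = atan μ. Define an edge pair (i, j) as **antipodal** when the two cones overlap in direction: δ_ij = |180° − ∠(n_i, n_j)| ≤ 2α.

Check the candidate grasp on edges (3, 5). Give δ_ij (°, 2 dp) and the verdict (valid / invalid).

δ = 102.40°, invalid

α = atan 0.2 = 11.31°;  2α = 22.62°
edge 3: e_3 = (+0.14, -2.73);  n_3 = (-0.9987, -0.0512)
edge 5: e_5 = (+0.96, -0.16);  n_5 = (-0.1644, -0.9864)
∠(n_3, n_5) = 77.60°
δ = |180° − 77.60°| = 102.40°
102.40° > 2α = 22.62°  →  invalid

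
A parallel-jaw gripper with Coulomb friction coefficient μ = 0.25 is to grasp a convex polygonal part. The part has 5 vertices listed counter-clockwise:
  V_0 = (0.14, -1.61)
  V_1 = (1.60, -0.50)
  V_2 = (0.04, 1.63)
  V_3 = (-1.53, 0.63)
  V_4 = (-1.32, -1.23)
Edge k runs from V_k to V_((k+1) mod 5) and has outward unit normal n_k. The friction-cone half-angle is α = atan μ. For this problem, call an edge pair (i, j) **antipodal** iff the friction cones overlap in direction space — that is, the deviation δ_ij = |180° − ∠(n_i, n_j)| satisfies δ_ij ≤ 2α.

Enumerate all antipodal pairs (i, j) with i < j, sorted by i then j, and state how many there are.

α = atan 0.25 = 14.04°;  2α = 28.07°
n_0 = (+0.6052, -0.7961)
n_1 = (+0.8068, +0.5909)
n_2 = (-0.5372, +0.8434)
n_3 = (-0.9937, -0.1122)
n_4 = (-0.2519, -0.9678)
  (0,1): δ = 91.03°  ·
  (0,2): δ = 4.75°  ✓
  (0,3): δ = 59.20°  ·
  (0,4): δ = 128.17°  ·
  (1,2): δ = 93.72°  ·
  (1,3): δ = 29.78°  ·
  (1,4): δ = 39.19°  ·
  (2,3): δ = 116.05°  ·
  (2,4): δ = 47.08°  ·
  (3,4): δ = 111.03°  ·
antipodal pairs: 1

count = 1; pairs: (0,2)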